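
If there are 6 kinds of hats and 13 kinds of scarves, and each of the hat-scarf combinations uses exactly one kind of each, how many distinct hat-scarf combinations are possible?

By the multiplication principle: 6 x 13.

Final answer: 78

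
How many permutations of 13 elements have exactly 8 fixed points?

Choose which 8 elements are fixed: C(13,8) = 1287.
Derange the remaining 5 using D(j) = (j-1)(D(j-1) + D(j-2)), D(0)=1, D(1)=0: D(2)=1, D(3)=2, D(4)=9, D(5)=44.
Total: 1287 x 44.

Final answer: C(13,8) D(5) = 56628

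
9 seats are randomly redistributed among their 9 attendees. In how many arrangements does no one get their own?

Derangements satisfy D(n) = (n-1)(D(n-1) + D(n-2)), starting from D(0)=1, D(1)=0.
D(2) = 1 x (0 + 1) = 1
D(3) = 2 x (1 + 0) = 2
D(4) = 3 x (2 + 1) = 9
D(5) = 4 x (9 + 2) = 44
D(6) = 5 x (44 + 9) = 265
D(7) = 6 x (265 + 44) = 1854
D(8) = 7 x (1854 + 265) = 14833
D(9) = 8 x (D(8) + D(7)) = 8 x (14833 + 1854)

Final answer: D(9) = 133496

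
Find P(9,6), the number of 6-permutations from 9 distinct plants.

P(9,6) = 9!/(9-6)! = 9!/3!.

Final answer: P(9,6) = 60480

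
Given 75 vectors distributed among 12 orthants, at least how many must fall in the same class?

By pigeonhole with 75 objects and 12 categories: ceiling(75/12).

Final answer: 7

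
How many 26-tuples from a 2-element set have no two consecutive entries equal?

Let g(n) count such strings. g(1) = 2, and each valid string of length n-1 extends in 1 ways (any symbol but the last), so g(n) = 1 g(n-1).
Total: g(26) = 2 x 1^25.

Final answer: 2 x 1^{25} = 2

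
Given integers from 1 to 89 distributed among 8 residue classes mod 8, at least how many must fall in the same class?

By pigeonhole with 89 objects and 8 categories: ceiling(89/8).

Final answer: 12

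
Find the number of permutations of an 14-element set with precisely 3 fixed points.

Choose which 3 elements are fixed: C(14,3) = 364.
Derange the remaining 11 using D(j) = (j-1)(D(j-1) + D(j-2)), D(0)=1, D(1)=0: D(2)=1, D(3)=2, D(4)=9, D(5)=44, D(6)=265, D(7)=1854, D(8)=14833, D(9)=133496, D(10)=1334961, D(11)=14684570.
Total: 364 x 14684570.

Final answer: C(14,3) D(11) = 5345183480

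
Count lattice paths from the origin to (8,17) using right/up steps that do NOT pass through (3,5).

Total paths to (8,17): C(25,17) = 1081575.
Paths through (3,5): C(8,5) x C(17,12) = 346528.
Avoiding (3,5): 1081575 - 346528.

Final answer: 735047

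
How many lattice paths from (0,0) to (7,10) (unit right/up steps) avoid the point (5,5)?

Total paths to (7,10): C(17,10) = 19448.
Paths through (5,5): C(10,5) x C(7,5) = 5292.
Avoiding (5,5): 19448 - 5292.

Final answer: 14156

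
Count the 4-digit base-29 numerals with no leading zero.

These are the integers in [29^3, 29^4), so the count is 29^4 - 29^3 = 28 x 29^3.

Final answer: 682892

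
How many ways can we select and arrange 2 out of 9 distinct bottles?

P(9,2) = 9!/(9-2)! = 9!/7!.

Final answer: P(9,2) = 72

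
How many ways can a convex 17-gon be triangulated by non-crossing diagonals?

The structures are counted by the Catalan number C_n. Here n = 17 - 2 = 15.
Using C_0 = 1 and C_(k+1) = C_k x 2(2k+1)/(k+2), build up term by term: C_1=1, C_2=2, C_3=5, C_4=14, C_5=42, C_6=132, C_7=429, C_8=1430, C_9=4862, C_10=16796, C_11=58786, C_12=208012, C_13=742900, C_14=2674440, C_15=9694845.

Final answer: C_{15} = 9694845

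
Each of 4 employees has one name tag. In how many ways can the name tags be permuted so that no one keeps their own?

Derangements satisfy D(n) = (n-1)(D(n-1) + D(n-2)), starting from D(0)=1, D(1)=0.
D(2) = 1 x (0 + 1) = 1
D(3) = 2 x (1 + 0) = 2
D(4) = 3 x (D(3) + D(2)) = 3 x (2 + 1)

Final answer: D(4) = 9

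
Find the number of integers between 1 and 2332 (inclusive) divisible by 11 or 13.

Multiples of 11: 212. Multiples of 13: 179. Of both (lcm=143): 16.
By inclusion-exclusion: 212 + 179 - 16.

Final answer: 375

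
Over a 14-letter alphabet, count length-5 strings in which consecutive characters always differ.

Let g(n) count such strings. g(1) = 14, and each valid string of length n-1 extends in 13 ways (any symbol but the last), so g(n) = 13 g(n-1).
Total: g(5) = 14 x 13^4.

Final answer: 14 x 13^{4} = 399854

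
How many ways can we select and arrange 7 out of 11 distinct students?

P(11,7) = 11!/(11-7)! = 11!/4!.

Final answer: P(11,7) = 1663200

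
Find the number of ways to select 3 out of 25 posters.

C(25,3) = 25!/(3! x (25-3)!).

Final answer: C(25,3) = 2300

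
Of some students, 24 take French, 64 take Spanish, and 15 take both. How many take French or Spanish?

|A union B| = |A| + |B| - |A intersect B| = 24 + 64 - 15.

Final answer: 73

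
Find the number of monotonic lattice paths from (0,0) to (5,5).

Each path has 5 right steps and 5 up steps in some order (10 steps total).
Choose which 5 of the 10 steps are up: C(10,5).

Final answer: C(10,5) = 252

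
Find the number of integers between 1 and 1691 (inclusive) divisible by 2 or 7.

Multiples of 2: 845. Multiples of 7: 241. Of both (lcm=14): 120.
By inclusion-exclusion: 845 + 241 - 120.

Final answer: 966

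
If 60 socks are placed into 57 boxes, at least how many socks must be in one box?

By the pigeonhole principle: ceiling(60/57).

Final answer: 2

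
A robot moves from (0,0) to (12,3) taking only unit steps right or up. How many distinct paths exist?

Each path has 12 right steps and 3 up steps in some order (15 steps total).
Choose which 3 of the 15 steps are up: C(15,3).

Final answer: C(15,3) = 455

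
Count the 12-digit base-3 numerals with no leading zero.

These are the integers in [3^11, 3^12), so the count is 3^12 - 3^11 = 2 x 3^11.

Final answer: 354294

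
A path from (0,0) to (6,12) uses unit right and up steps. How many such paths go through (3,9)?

Paths (0,0)->(3,9): C(12,9) = 220.
Paths (3,9)->(6,12): C(6,3) = 20.
By multiplication principle: 220 x 20.

Final answer: 4400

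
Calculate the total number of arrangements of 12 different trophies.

The number of ways to arrange 12 distinct objects is 12!.

Final answer: 12! = 479001600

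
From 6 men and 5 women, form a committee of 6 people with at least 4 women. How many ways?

Sum over valid woman counts:
C(5,4)C(6,2) = 75
C(5,5)C(6,1) = 6
Total: 75 + 6.

Final answer: 81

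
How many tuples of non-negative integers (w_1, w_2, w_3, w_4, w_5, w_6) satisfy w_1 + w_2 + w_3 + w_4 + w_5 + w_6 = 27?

Stars and bars with 27 stars and 5 bars:
C(27+6-1, 6-1) = C(32,5).

Final answer: C(32,5) = 201376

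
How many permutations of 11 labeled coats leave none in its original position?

Use the recurrence D(n) = (n-1)(D(n-1) + D(n-2)) with D(0)=1, D(1)=0.
D(2) = 1 x (0 + 1) = 1
D(3) = 2 x (1 + 0) = 2
D(4) = 3 x (2 + 1) = 9
D(5) = 4 x (9 + 2) = 44
D(6) = 5 x (44 + 9) = 265
D(7) = 6 x (265 + 44) = 1854
D(8) = 7 x (1854 + 265) = 14833
D(9) = 8 x (14833 + 1854) = 133496
D(10) = 9 x (133496 + 14833) = 1334961
D(11) = 10 x (D(10) + D(9)) = 10 x (1334961 + 133496)

Final answer: D(11) = 14684570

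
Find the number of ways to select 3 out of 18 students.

C(18,3) = 18!/(3! x (18-3)!).

Final answer: C(18,3) = 816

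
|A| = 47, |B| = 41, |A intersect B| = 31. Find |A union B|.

|A union B| = |A| + |B| - |A intersect B| = 47 + 41 - 31.

Final answer: 57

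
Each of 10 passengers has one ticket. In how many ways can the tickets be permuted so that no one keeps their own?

D(n) = (n-1)(D(n-1) + D(n-2)), D(0)=1, D(1)=0.
D(2) = 1 x (0 + 1) = 1
D(3) = 2 x (1 + 0) = 2
D(4) = 3 x (2 + 1) = 9
D(5) = 4 x (9 + 2) = 44
D(6) = 5 x (44 + 9) = 265
D(7) = 6 x (265 + 44) = 1854
D(8) = 7 x (1854 + 265) = 14833
D(9) = 8 x (14833 + 1854) = 133496
D(10) = 9 x (D(9) + D(8)) = 9 x (133496 + 14833)

Final answer: D(10) = 1334961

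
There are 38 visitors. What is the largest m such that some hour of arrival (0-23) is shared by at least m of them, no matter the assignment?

There are 24 possible values for hour of arrival (0-23). With 38 visitors and 24 categories, by pigeonhole: ceiling(38/24).

Final answer: 2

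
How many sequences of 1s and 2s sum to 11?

Let f(n) be the number of climbs. Removing the last move (1 or 2 steps) gives f(n) = f(n-1) + f(n-2); base cases f(1)=1, f(2)=2.
Iterating the recurrence: f(1)=1, f(2)=2, f(3)=3, f(4)=5, f(5)=8, f(6)=13, f(7)=21, f(8)=34, f(9)=55, f(10)=89, f(11)=144.

Final answer: 144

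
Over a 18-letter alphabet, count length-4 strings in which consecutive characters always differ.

Let g(n) count such strings. g(1) = 18, and each valid string of length n-1 extends in 17 ways (any symbol but the last), so g(n) = 17 g(n-1).
Total: g(4) = 18 x 17^3.

Final answer: 18 x 17^{3} = 88434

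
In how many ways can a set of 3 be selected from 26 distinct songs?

C(26,3) = 26!/(3! x 23!).

Final answer: \binom{26}{3} = 2600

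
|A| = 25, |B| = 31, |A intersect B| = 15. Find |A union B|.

|A union B| = |A| + |B| - |A intersect B| = 25 + 31 - 15.

Final answer: 41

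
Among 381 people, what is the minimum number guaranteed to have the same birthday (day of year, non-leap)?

There are 365 possible values for birthday (day of year, non-leap). With 381 people and 365 categories, by pigeonhole: ceiling(381/365).

Final answer: 2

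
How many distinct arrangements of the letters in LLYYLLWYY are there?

Letters (L:4, W:1, Y:4). Total letters: 9.
Permutations = 9!/(4! x 4!).

Final answer: 630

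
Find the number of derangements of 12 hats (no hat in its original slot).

D(n) = (n-1)(D(n-1) + D(n-2)), D(0)=1, D(1)=0.
D(2) = 1 x (0 + 1) = 1
D(3) = 2 x (1 + 0) = 2
D(4) = 3 x (2 + 1) = 9
D(5) = 4 x (9 + 2) = 44
D(6) = 5 x (44 + 9) = 265
D(7) = 6 x (265 + 44) = 1854
D(8) = 7 x (1854 + 265) = 14833
D(9) = 8 x (14833 + 1854) = 133496
D(10) = 9 x (133496 + 14833) = 1334961
D(11) = 10 x (1334961 + 133496) = 14684570
D(12) = 11 x (D(11) + D(10)) = 11 x (14684570 + 1334961)

Final answer: D(12) = 176214841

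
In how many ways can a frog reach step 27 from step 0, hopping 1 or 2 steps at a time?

Let f(n) count the ways. The last step is size 1 or 2, so f(n) = f(n-1) + f(n-2) with f(1)=1, f(2)=2.
Computing successive values: f(1)=1, f(2)=2, f(3)=3, f(4)=5, f(5)=8, f(6)=13, f(7)=21, f(8)=34, f(9)=55, f(10)=89, f(11)=144, f(12)=233, f(13)=377, f(14)=610, f(15)=987, f(16)=1597, f(17)=2584, f(18)=4181, f(19)=6765, f(20)=10946, f(21)=17711, f(22)=28657, f(23)=46368, f(24)=75025, f(25)=121393, f(26)=196418, f(27)=317811.

Final answer: 317811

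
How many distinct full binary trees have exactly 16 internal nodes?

This is counted by the nth Catalan number C_n. Here n = 16.
C_n = (2n)!/(n!(n+1)!), so C_{16} = 32!/(16! x 17!) = C(32,16)/17 = 601080390/17.

Final answer: C_{16} = 35357670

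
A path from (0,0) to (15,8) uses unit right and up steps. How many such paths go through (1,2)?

Paths (0,0)->(1,2): C(3,2) = 3.
Paths (1,2)->(15,8): C(20,6) = 38760.
By multiplication principle: 3 x 38760.

Final answer: 116280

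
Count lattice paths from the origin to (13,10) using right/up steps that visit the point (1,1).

Paths (0,0)->(1,1): C(2,1) = 2.
Paths (1,1)->(13,10): C(21,9) = 293930.
By multiplication principle: 2 x 293930.

Final answer: 587860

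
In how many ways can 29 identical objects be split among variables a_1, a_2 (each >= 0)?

Stars and bars with 29 stars and 1 bars:
C(29+2-1, 2-1) = C(30,1).

Final answer: C(30,1) = 30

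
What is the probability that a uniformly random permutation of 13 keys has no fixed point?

Derangements satisfy D(n) = (n-1)(D(n-1) + D(n-2)), starting from D(0)=1, D(1)=0.
Building up: D(2)=1, D(3)=2, D(4)=9, D(5)=44, D(6)=265, D(7)=1854, D(8)=14833, D(9)=133496, D(10)=1334961, D(11)=14684570, D(12)=176214841, D(13)=2290792932.
Total arrangements: 13! = 6227020800.
Probability = D(13)/13! = 63633137/172972800.

Final answer: D(13)/13! = 2290792932/6227020800 = 0.367879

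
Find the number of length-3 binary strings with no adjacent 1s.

Classify by the final bit: ...0 gives a(n-1) strings, ...01 gives a(n-2) strings. Thus a(n) = a(n-1) + a(n-2) with a(1)=2, a(2)=3.
Building up term by term: a(1)=2, a(2)=3, a(3)=5.

Final answer: 5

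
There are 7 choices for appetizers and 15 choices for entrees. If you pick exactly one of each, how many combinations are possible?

By the multiplication principle: 7 x 15.

Final answer: 105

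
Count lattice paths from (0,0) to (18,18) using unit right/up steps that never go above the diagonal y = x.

Total monotonic paths to (18,18): C(36,18) = 9075135300.
Paths that cross above y=x (reflection bijection): C(36,19) = 8597496600.
Valid Dyck paths: 9075135300 - 8597496600.
(Check: C(36,18) - C(36,19) = C(36,18)/19, the Catalan number C_{18}.)

Final answer: C_{18} = 477638700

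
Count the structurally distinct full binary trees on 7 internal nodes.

This is counted by the nth Catalan number C_n. Here n = 7.
C_n = C(2n,n) - C(2n,n+1), so C_{7} = C(14,7) - C(14,8) = 3432 - 3003.

Final answer: C_{7} = 429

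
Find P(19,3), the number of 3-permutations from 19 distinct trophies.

P(19,3) = 19!/(19-3)! = 19!/16!.

Final answer: P(19,3) = 5814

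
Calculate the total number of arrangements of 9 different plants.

The number of ways to arrange 9 distinct objects is 9!.

Final answer: 9! = 362880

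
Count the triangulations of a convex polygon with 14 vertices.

This is counted by the nth Catalan number C_n. Here n = 14 - 2 = 12.
C_n = (2n)!/(n!(n+1)!), so C_{12} = 24!/(12! x 13!) = C(24,12)/13 = 2704156/13.

Final answer: C_{12} = 208012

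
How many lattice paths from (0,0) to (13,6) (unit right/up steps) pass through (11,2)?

Paths (0,0)->(11,2): C(13,2) = 78.
Paths (11,2)->(13,6): C(6,4) = 15.
By multiplication principle: 78 x 15.

Final answer: 1170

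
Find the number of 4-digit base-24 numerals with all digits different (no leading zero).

First digit: 23 (nonzero). Second: 23 (not first). Third: 22, etc.
Total: 23 x 23 x 22 x 21.

Final answer: 244398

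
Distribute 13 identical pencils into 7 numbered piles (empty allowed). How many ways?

Stars and bars: C(n+k-1, k-1) = C(19,6).

Final answer: C(19,6) = 27132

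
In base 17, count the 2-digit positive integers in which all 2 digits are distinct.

The leading digit has 16 choices (anything but zero); the next has 16 (anything but the first), then 15, and so on, one fewer each time.
Total: 16 x 16.

Final answer: 256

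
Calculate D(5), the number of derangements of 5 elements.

Use the recurrence D(n) = (n-1)(D(n-1) + D(n-2)) with D(0)=1, D(1)=0.
D(2) = 1 x (0 + 1) = 1
D(3) = 2 x (1 + 0) = 2
D(4) = 3 x (2 + 1) = 9
D(5) = 4 x (D(4) + D(3)) = 4 x (9 + 2)

Final answer: D(5) = 44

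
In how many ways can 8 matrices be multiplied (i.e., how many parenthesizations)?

This is counted by the nth Catalan number C_n. Here n = 8 - 1 = 7.
Using C_0 = 1 and C_(k+1) = C_k x 2(2k+1)/(k+2), build up term by term: C_1=1, C_2=2, C_3=5, C_4=14, C_5=42, C_6=132, C_7=429.

Final answer: C_{7} = 429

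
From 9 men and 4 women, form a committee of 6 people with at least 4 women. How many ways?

Sum over valid woman counts:
C(4,4)C(9,2).

Final answer: 36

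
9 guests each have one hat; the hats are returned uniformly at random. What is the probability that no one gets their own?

Use the recurrence D(n) = (n-1)(D(n-1) + D(n-2)) with D(0)=1, D(1)=0.
Building up: D(2)=1, D(3)=2, D(4)=9, D(5)=44, D(6)=265, D(7)=1854, D(8)=14833, D(9)=133496.
Total arrangements: 9! = 362880.
Probability = D(9)/9! = 16687/45360.

Final answer: D(9)/9! = 133496/362880 = 0.367879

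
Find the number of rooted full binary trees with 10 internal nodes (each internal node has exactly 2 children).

This is counted by the nth Catalan number C_n. Here n = 10.
C_n = (2n)!/(n!(n+1)!), so C_{10} = 20!/(10! x 11!) = C(20,10)/11 = 184756/11.

Final answer: C_{10} = 16796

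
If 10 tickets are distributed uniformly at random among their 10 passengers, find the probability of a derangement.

Derangements satisfy D(n) = (n-1)(D(n-1) + D(n-2)), starting from D(0)=1, D(1)=0.
Building up: D(2)=1, D(3)=2, D(4)=9, D(5)=44, D(6)=265, D(7)=1854, D(8)=14833, D(9)=133496, D(10)=1334961.
Total arrangements: 10! = 3628800.
Probability = D(10)/10! = 16481/44800.

Final answer: D(10)/10! = 1334961/3628800 = 0.367879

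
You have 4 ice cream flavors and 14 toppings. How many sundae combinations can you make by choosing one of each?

By the multiplication principle: 4 x 14.

Final answer: 56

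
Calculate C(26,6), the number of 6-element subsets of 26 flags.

C(26,6) = 26!/(6! x 20!).

Final answer: \binom{26}{6} = 230230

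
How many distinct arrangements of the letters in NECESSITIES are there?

Letters (C:1, E:3, I:2, N:1, S:3, T:1). Total letters: 11.
Permutations = 11!/(3! x 3! x 2!).

Final answer: 554400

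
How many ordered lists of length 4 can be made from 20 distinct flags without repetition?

P(20,4) = 20!/(20-4)! = 20!/16!.

Final answer: P(20,4) = 116280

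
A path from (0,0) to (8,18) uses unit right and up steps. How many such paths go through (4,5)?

Paths (0,0)->(4,5): C(9,5) = 126.
Paths (4,5)->(8,18): C(17,13) = 2380.
By multiplication principle: 126 x 2380.

Final answer: 299880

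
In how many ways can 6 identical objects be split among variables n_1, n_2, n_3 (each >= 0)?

Stars and bars with 6 stars and 2 bars:
C(6+3-1, 3-1) = C(8,2).

Final answer: C(8,2) = 28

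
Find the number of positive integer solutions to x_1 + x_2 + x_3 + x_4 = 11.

Substitute x'_i = x_i - 1 (so x'_i >= 0). Then sum x'_i = 11 - 4 = 7.
Stars and bars: C(7+4-1, 4-1) = C(10,3).

Final answer: C(10,3) = 120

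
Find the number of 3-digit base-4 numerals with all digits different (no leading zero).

First digit: 3 (nonzero). Second: 3 (not first). Third: 2, etc.
Total: 3 x 3 x 2.

Final answer: 18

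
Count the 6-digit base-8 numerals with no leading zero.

These are the integers in [8^5, 8^6), so the count is 8^6 - 8^5 = 7 x 8^5.

Final answer: 229376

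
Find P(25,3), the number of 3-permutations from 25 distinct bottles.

P(25,3) = 25!/(25-3)! = 25!/22!.

Final answer: P(25,3) = 13800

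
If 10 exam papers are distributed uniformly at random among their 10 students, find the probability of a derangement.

Use the recurrence D(n) = (n-1)(D(n-1) + D(n-2)) with D(0)=1, D(1)=0.
Building up: D(2)=1, D(3)=2, D(4)=9, D(5)=44, D(6)=265, D(7)=1854, D(8)=14833, D(9)=133496, D(10)=1334961.
Total arrangements: 10! = 3628800.
Probability = D(10)/10! = 16481/44800.

Final answer: D(10)/10! = 1334961/3628800 = 0.367879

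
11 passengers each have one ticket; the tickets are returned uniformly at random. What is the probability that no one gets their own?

D(n) = (n-1)(D(n-1) + D(n-2)), D(0)=1, D(1)=0.
Building up: D(2)=1, D(3)=2, D(4)=9, D(5)=44, D(6)=265, D(7)=1854, D(8)=14833, D(9)=133496, D(10)=1334961, D(11)=14684570.
Total arrangements: 11! = 39916800.
Probability = D(11)/11! = 1468457/3991680.

Final answer: D(11)/11! = 14684570/39916800 = 0.367879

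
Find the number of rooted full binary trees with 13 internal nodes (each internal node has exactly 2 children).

The structures are counted by the Catalan number C_n. Here n = 13.
C_n = C(2n,n)/(n+1), so C_{13} = C(26,13)/14 = 10400600/14.

Final answer: C_{13} = 742900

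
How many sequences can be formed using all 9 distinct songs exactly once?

The number of ways to arrange 9 distinct objects is 9!.

Final answer: 9! = 362880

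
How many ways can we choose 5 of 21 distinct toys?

C(21,5) = 21!/(5! x (21-5)!).

Final answer: C(21,5) = 20349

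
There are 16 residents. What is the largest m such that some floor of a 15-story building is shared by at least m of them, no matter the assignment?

There are 15 possible values for floor of a 15-story building. With 16 residents and 15 categories, by pigeonhole: ceiling(16/15).

Final answer: 2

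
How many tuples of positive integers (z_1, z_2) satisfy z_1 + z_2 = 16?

Substitute z'_i = z_i - 1 (so z'_i >= 0). Then sum z'_i = 16 - 2 = 14.
Stars and bars: C(14+2-1, 2-1) = C(15,1).

Final answer: C(15,1) = 15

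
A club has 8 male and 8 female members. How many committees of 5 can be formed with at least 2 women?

Sum over valid woman counts:
C(8,2)C(8,3) = 1568
C(8,3)C(8,2) = 1568
C(8,4)C(8,1) = 560
C(8,5)C(8,0) = 56
Total: 1568 + 1568 + 560 + 56.

Final answer: 3752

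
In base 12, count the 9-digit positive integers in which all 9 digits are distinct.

The leading digit has 11 choices (anything but zero); the next has 11 (anything but the first), then 10, and so on, one fewer each time.
Total: 11 x 11 x 10 x 9 x 8 x 7 x 6 x 5 x 4.

Final answer: 73180800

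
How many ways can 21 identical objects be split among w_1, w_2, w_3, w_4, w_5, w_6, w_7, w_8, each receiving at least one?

Substitute w'_i = w_i - 1 (so w'_i >= 0). Then sum w'_i = 21 - 8 = 13.
Stars and bars: C(13+8-1, 8-1) = C(20,7).

Final answer: C(20,7) = 77520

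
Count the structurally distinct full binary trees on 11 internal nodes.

This is counted by the nth Catalan number C_n. Here n = 11.
Using C_0 = 1 and C_(k+1) = C_k x 2(2k+1)/(k+2), build up term by term: C_1=1, C_2=2, C_3=5, C_4=14, C_5=42, C_6=132, C_7=429, C_8=1430, C_9=4862, C_10=16796, C_11=58786.

Final answer: C_{11} = 58786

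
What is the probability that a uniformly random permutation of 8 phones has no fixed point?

Use the recurrence D(n) = (n-1)(D(n-1) + D(n-2)) with D(0)=1, D(1)=0.
Building up: D(2)=1, D(3)=2, D(4)=9, D(5)=44, D(6)=265, D(7)=1854, D(8)=14833.
Total arrangements: 8! = 40320.
Probability = D(8)/8! = 2119/5760.

Final answer: D(8)/8! = 14833/40320 = 0.367882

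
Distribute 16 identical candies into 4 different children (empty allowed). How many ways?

Stars and bars: C(n+k-1, k-1) = C(19,3).

Final answer: C(19,3) = 969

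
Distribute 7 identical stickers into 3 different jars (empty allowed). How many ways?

Stars and bars: C(n+k-1, k-1) = C(9,2).

Final answer: C(9,2) = 36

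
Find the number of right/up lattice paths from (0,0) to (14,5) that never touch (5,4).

Total paths to (14,5): C(19,5) = 11628.
Paths through (5,4): C(9,4) x C(10,1) = 1260.
Avoiding (5,4): 11628 - 1260.

Final answer: 10368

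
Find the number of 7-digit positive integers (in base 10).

The leading digit cannot be 0 (9 options); the other 6 digits can be anything (10 options each).
Total: 9 x 10^6.

Final answer: 9000000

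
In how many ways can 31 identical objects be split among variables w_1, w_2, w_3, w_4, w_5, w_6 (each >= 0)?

Stars and bars with 31 stars and 5 bars:
C(31+6-1, 6-1) = C(36,5).

Final answer: C(36,5) = 376992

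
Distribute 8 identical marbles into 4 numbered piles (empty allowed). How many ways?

Stars and bars: C(n+k-1, k-1) = C(11,3).

Final answer: C(11,3) = 165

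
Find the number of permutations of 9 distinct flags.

The number of ways to arrange 9 distinct objects is 9!.

Final answer: 9! = 362880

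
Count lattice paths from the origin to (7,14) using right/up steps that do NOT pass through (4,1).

Total paths to (7,14): C(21,14) = 116280.
Paths through (4,1): C(5,1) x C(16,13) = 2800.
Avoiding (4,1): 116280 - 2800.

Final answer: 113480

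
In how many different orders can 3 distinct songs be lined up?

The number of ways to arrange 3 distinct objects is 3!.

Final answer: 3! = 6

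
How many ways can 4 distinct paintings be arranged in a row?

The number of ways to arrange 4 distinct objects is 4!.

Final answer: 4! = 24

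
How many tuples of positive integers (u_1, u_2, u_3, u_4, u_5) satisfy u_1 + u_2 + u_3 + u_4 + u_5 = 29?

Substitute u'_i = u_i - 1 (so u'_i >= 0). Then sum u'_i = 29 - 5 = 24.
Stars and bars: C(24+5-1, 5-1) = C(28,4).

Final answer: C(28,4) = 20475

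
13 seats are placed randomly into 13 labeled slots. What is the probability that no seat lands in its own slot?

Derangements satisfy D(n) = (n-1)(D(n-1) + D(n-2)), starting from D(0)=1, D(1)=0.
Building up: D(2)=1, D(3)=2, D(4)=9, D(5)=44, D(6)=265, D(7)=1854, D(8)=14833, D(9)=133496, D(10)=1334961, D(11)=14684570, D(12)=176214841, D(13)=2290792932.
Total arrangements: 13! = 6227020800.
Probability = D(13)/13! = 63633137/172972800.

Final answer: D(13)/13! = 2290792932/6227020800 = 0.367879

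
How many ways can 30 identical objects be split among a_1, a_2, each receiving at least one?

Substitute a'_i = a_i - 1 (so a'_i >= 0). Then sum a'_i = 30 - 2 = 28.
Stars and bars: C(28+2-1, 2-1) = C(29,1).

Final answer: C(29,1) = 29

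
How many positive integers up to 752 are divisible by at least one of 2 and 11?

Multiples of 2: 376. Multiples of 11: 68. Of both (lcm=22): 34.
By inclusion-exclusion: 376 + 68 - 34.

Final answer: 410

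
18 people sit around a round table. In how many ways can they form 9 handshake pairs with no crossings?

This is counted by the nth Catalan number C_n. Here n = 18/2 = 9.
C_n = (2n)!/(n!(n+1)!), so C_{9} = 18!/(9! x 10!) = C(18,9)/10 = 48620/10.

Final answer: C_{9} = 4862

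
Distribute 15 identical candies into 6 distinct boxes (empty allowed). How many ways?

Stars and bars: C(n+k-1, k-1) = C(20,5).

Final answer: C(20,5) = 15504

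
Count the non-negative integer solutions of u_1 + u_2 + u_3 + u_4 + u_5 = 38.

Stars and bars with 38 stars and 4 bars:
C(38+5-1, 5-1) = C(42,4).

Final answer: C(42,4) = 111930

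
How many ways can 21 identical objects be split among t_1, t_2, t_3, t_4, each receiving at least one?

Substitute t'_i = t_i - 1 (so t'_i >= 0). Then sum t'_i = 21 - 4 = 17.
Stars and bars: C(17+4-1, 4-1) = C(20,3).

Final answer: C(20,3) = 1140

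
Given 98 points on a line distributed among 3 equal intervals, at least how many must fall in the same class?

By pigeonhole with 98 objects and 3 categories: ceiling(98/3).

Final answer: 33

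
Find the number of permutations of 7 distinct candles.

The number of ways to arrange 7 distinct objects is 7!.

Final answer: 7! = 5040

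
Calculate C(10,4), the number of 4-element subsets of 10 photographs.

C(10,4) = 10!/(4! x 6!).

Final answer: \binom{10}{4} = 210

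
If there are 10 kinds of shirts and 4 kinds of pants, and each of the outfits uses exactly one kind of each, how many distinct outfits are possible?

By the multiplication principle: 10 x 4.

Final answer: 40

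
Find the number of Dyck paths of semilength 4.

Total monotonic paths to (4,4): C(8,4) = 70.
By the reflection principle, paths that go above the diagonal number C(8,5) = 56.
Valid Dyck paths: 70 - 56.
(Check: C(8,4) - C(8,5) = C(8,4)/5, the Catalan number C_{4}.)

Final answer: C_{4} = 14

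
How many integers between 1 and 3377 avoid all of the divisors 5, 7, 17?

|div by 5|=675, |div by 7|=482, |div by 17|=198.
|div by 5&7|=96, |div by 5&17|=39, |div by 7&17|=28, |div by all|=5.
By inclusion-exclusion, divisible by at least one: 675+482+198-96-39-28+5 = 1197.
Not divisible by any: 3377 - 1197.

Final answer: 2180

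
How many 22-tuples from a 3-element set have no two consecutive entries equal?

Let g(n) count such strings. g(1) = 3, and each valid string of length n-1 extends in 2 ways (any symbol but the last), so g(n) = 2 g(n-1).
Total: g(22) = 3 x 2^21.

Final answer: 3 x 2^{21} = 6291456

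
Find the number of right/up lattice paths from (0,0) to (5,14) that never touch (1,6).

Total paths to (5,14): C(19,14) = 11628.
Paths through (1,6): C(7,6) x C(12,8) = 3465.
Avoiding (1,6): 11628 - 3465.

Final answer: 8163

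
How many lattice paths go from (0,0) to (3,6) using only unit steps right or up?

Each path has 3 right steps and 6 up steps in some order (9 steps total).
Choose which 6 of the 9 steps are up: C(9,6).

Final answer: C(9,6) = 84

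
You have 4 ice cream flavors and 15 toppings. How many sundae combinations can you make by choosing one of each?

By the multiplication principle: 4 x 15.

Final answer: 60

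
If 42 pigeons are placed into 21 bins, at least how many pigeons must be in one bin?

By the pigeonhole principle: ceiling(42/21).

Final answer: 2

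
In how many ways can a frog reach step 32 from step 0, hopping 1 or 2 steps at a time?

Let f(n) count the ways. The last step is size 1 or 2, so f(n) = f(n-1) + f(n-2) with f(1)=1, f(2)=2.
Iterating the recurrence: f(1)=1, f(2)=2, f(3)=3, f(4)=5, f(5)=8, f(6)=13, f(7)=21, f(8)=34, f(9)=55, f(10)=89, f(11)=144, f(12)=233, f(13)=377, f(14)=610, f(15)=987, f(16)=1597, f(17)=2584, f(18)=4181, f(19)=6765, f(20)=10946, f(21)=17711, f(22)=28657, f(23)=46368, f(24)=75025, f(25)=121393, f(26)=196418, f(27)=317811, f(28)=514229, f(29)=832040, f(30)=1346269, f(31)=2178309, f(32)=3524578.

Final answer: 3524578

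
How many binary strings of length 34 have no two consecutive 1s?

Classify by the final bit: ...0 gives a(n-1) strings, ...01 gives a(n-2) strings. Thus a(n) = a(n-1) + a(n-2) with a(1)=2, a(2)=3.
Building up term by term: a(1)=2, a(2)=3, a(3)=5, a(4)=8, a(5)=13, a(6)=21, a(7)=34, a(8)=55, a(9)=89, a(10)=144, a(11)=233, a(12)=377, a(13)=610, a(14)=987, a(15)=1597, a(16)=2584, a(17)=4181, a(18)=6765, a(19)=10946, a(20)=17711, a(21)=28657, a(22)=46368, a(23)=75025, a(24)=121393, a(25)=196418, a(26)=317811, a(27)=514229, a(28)=832040, a(29)=1346269, a(30)=2178309, a(31)=3524578, a(32)=5702887, a(33)=9227465, a(34)=14930352.

Final answer: 14930352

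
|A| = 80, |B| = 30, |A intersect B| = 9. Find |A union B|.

|A union B| = |A| + |B| - |A intersect B| = 80 + 30 - 9.

Final answer: 101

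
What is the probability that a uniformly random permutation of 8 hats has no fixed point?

Derangements satisfy D(n) = (n-1)(D(n-1) + D(n-2)), starting from D(0)=1, D(1)=0.
Building up: D(2)=1, D(3)=2, D(4)=9, D(5)=44, D(6)=265, D(7)=1854, D(8)=14833.
Total arrangements: 8! = 40320.
Probability = D(8)/8! = 2119/5760.

Final answer: D(8)/8! = 14833/40320 = 0.367882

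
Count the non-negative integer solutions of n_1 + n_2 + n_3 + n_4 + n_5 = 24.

Stars and bars with 24 stars and 4 bars:
C(24+5-1, 5-1) = C(28,4).

Final answer: C(28,4) = 20475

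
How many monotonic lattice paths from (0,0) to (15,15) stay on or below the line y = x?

Total monotonic paths to (15,15): C(30,15) = 155117520.
By the reflection principle, paths that go above the diagonal number C(30,16) = 145422675.
Valid Dyck paths: 155117520 - 145422675.
(This is the Catalan number C_{15}.)

Final answer: C_{15} = 9694845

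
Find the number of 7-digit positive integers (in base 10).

The leading digit cannot be 0 (9 options); the other 6 digits can be anything (10 options each).
Total: 9 x 10^6.

Final answer: 9000000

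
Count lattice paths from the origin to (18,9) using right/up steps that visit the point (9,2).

Paths (0,0)->(9,2): C(11,2) = 55.
Paths (9,2)->(18,9): C(16,7) = 11440.
By multiplication principle: 55 x 11440.

Final answer: 629200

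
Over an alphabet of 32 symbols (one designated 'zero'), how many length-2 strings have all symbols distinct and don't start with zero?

First digit: 31 (nonzero). Second: 31 (not first). Third: 30, etc.
Total: 31 x 31.

Final answer: 961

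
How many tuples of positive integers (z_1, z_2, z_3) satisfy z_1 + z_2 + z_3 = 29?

Substitute z'_i = z_i - 1 (so z'_i >= 0). Then sum z'_i = 29 - 3 = 26.
Stars and bars: C(26+3-1, 3-1) = C(28,2).

Final answer: C(28,2) = 378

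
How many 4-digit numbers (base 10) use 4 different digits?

First digit: 9 (not 0). Second: 9 (not first). Third: 8, etc.
Total: 9 x 9 x 8 x 7.

Final answer: 4536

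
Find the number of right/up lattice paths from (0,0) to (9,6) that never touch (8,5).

Total paths to (9,6): C(15,6) = 5005.
Paths through (8,5): C(13,5) x C(2,1) = 2574.
Avoiding (8,5): 5005 - 2574.

Final answer: 2431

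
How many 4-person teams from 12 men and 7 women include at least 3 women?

Sum over valid woman counts:
C(7,3)C(12,1) = 420
C(7,4)C(12,0) = 35
Total: 420 + 35.

Final answer: 455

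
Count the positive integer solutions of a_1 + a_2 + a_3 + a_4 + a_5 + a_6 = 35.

Substitute a'_i = a_i - 1 (so a'_i >= 0). Then sum a'_i = 35 - 6 = 29.
Stars and bars: C(29+6-1, 6-1) = C(34,5).

Final answer: C(34,5) = 278256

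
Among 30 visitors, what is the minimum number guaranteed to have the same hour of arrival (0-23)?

There are 24 possible values for hour of arrival (0-23). With 30 visitors and 24 categories, by pigeonhole: ceiling(30/24).

Final answer: 2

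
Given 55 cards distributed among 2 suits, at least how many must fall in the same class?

By pigeonhole with 55 objects and 2 categories: ceiling(55/2).

Final answer: 28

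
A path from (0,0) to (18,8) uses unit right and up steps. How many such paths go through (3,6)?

Paths (0,0)->(3,6): C(9,6) = 84.
Paths (3,6)->(18,8): C(17,2) = 136.
By multiplication principle: 84 x 136.

Final answer: 11424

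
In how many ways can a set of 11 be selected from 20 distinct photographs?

C(20,11) = 20!/(11! x 9!).

Final answer: \binom{20}{11} = 167960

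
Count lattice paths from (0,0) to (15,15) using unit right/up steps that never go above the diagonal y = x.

Total monotonic paths to (15,15): C(30,15) = 155117520.
By the reflection principle, paths that go above the diagonal number C(30,16) = 145422675.
Valid Dyck paths: 155117520 - 145422675.
(Equivalently, C_{15} = C(30,15)/16 = 155117520/16.)

Final answer: C_{15} = 9694845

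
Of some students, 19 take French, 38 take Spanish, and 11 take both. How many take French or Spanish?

|A union B| = |A| + |B| - |A intersect B| = 19 + 38 - 11.

Final answer: 46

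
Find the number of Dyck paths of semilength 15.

Total monotonic paths to (15,15): C(30,15) = 155117520.
Reflecting each bad path at its first crossing gives a bijection with paths to (14,16): C(30,16) = 145422675.
Valid Dyck paths: 155117520 - 145422675.
(This is the Catalan number C_{15}.)

Final answer: C_{15} = 9694845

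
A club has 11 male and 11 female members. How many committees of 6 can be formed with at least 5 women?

Sum over valid woman counts:
C(11,5)C(11,1) = 5082
C(11,6)C(11,0) = 462
Total: 5082 + 462.

Final answer: 5544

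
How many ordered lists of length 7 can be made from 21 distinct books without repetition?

P(21,7) = 21!/(21-7)! = 21!/14!.

Final answer: P(21,7) = 586051200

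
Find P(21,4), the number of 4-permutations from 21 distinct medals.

P(21,4) = 21!/(21-4)! = 21!/17!.

Final answer: P(21,4) = 143640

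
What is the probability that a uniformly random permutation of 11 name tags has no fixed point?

D(n) = (n-1)(D(n-1) + D(n-2)), D(0)=1, D(1)=0.
Building up: D(2)=1, D(3)=2, D(4)=9, D(5)=44, D(6)=265, D(7)=1854, D(8)=14833, D(9)=133496, D(10)=1334961, D(11)=14684570.
Total arrangements: 11! = 39916800.
Probability = D(11)/11! = 1468457/3991680.

Final answer: D(11)/11! = 14684570/39916800 = 0.367879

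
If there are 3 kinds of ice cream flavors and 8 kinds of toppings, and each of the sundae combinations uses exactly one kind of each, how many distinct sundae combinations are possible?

By the multiplication principle: 3 x 8.

Final answer: 24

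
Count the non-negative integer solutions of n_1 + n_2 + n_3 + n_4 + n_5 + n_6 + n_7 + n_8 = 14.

Stars and bars with 14 stars and 7 bars:
C(14+8-1, 8-1) = C(21,7).

Final answer: C(21,7) = 116280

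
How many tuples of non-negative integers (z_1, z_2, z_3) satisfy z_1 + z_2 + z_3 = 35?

Stars and bars with 35 stars and 2 bars:
C(35+3-1, 3-1) = C(37,2).

Final answer: C(37,2) = 666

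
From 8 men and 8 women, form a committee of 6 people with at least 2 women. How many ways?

Sum over valid woman counts:
C(8,2)C(8,4) = 1960
C(8,3)C(8,3) = 3136
C(8,4)C(8,2) = 1960
C(8,5)C(8,1) = 448
C(8,6)C(8,0) = 28
Total: 1960 + 3136 + 1960 + 448 + 28.

Final answer: 7532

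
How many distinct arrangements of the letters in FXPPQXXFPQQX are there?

Letters (F:2, P:3, Q:3, X:4). Total letters: 12.
Permutations = 12!/(4! x 3! x 3! x 2!).

Final answer: 277200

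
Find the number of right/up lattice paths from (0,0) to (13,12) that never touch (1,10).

Total paths to (13,12): C(25,12) = 5200300.
Paths through (1,10): C(11,10) x C(14,2) = 1001.
Avoiding (1,10): 5200300 - 1001.

Final answer: 5199299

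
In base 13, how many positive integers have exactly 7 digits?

In base 13, the leading digit has 12 choices (1..12); each of the remaining 6 digits has 13 choices.
Total: 12 x 13^6.

Final answer: 57921708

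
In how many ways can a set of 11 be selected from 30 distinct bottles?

C(30,11) = 30!/(11! x 19!).

Final answer: \binom{30}{11} = 54627300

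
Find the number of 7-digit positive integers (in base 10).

The leading digit cannot be 0 (9 options); the other 6 digits can be anything (10 options each).
Total: 9 x 10^6.

Final answer: 9000000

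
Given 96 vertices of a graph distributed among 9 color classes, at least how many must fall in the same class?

By pigeonhole with 96 objects and 9 categories: ceiling(96/9).

Final answer: 11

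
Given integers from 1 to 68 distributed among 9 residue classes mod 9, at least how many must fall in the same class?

By pigeonhole with 68 objects and 9 categories: ceiling(68/9).

Final answer: 8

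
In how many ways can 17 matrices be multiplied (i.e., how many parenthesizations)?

This is a standard Catalan-number count: the answer is C_n. Here n = 17 - 1 = 16.
C_n = C(2n,n) - C(2n,n+1), so C_{16} = C(32,16) - C(32,17) = 601080390 - 565722720.

Final answer: C_{16} = 35357670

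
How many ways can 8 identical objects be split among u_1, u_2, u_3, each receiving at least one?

Substitute u'_i = u_i - 1 (so u'_i >= 0). Then sum u'_i = 8 - 3 = 5.
Stars and bars: C(5+3-1, 3-1) = C(7,2).

Final answer: C(7,2) = 21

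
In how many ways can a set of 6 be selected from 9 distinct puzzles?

C(9,6) = 9!/(6! x (9-6)!).

Final answer: C(9,6) = 84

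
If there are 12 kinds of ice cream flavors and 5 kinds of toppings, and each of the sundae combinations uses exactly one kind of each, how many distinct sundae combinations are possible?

By the multiplication principle: 12 x 5.

Final answer: 60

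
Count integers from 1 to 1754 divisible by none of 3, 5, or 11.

|div by 3|=584, |div by 5|=350, |div by 11|=159.
|div by 3&5|=116, |div by 3&11|=53, |div by 5&11|=31, |div by all|=10.
By inclusion-exclusion, divisible by at least one: 584+350+159-116-53-31+10 = 903.
Not divisible by any: 1754 - 903.

Final answer: 851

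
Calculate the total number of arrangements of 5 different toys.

The number of ways to arrange 5 distinct objects is 5!.

Final answer: 5! = 120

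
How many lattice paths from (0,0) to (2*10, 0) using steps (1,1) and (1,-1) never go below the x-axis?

Total monotonic paths to (10,10): C(20,10) = 184756.
A path is bad iff it touches y = x + 1; reflecting its initial segment maps bad paths bijectively onto all paths to (9,11), of which there are C(20,11) = 167960.
Valid Dyck paths: 184756 - 167960.
(These counts are the Catalan numbers.)

Final answer: C_{10} = 16796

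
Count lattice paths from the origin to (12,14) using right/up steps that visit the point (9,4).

Paths (0,0)->(9,4): C(13,4) = 715.
Paths (9,4)->(12,14): C(13,10) = 286.
By multiplication principle: 715 x 286.

Final answer: 204490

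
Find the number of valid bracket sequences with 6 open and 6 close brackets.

This is a standard Catalan-number count: the answer is C_n. Here n = 6 (pairs).
Using C_0 = 1 and C_(k+1) = C_k x 2(2k+1)/(k+2), build up term by term: C_1=1, C_2=2, C_3=5, C_4=14, C_5=42, C_6=132.

Final answer: C_{6} = 132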